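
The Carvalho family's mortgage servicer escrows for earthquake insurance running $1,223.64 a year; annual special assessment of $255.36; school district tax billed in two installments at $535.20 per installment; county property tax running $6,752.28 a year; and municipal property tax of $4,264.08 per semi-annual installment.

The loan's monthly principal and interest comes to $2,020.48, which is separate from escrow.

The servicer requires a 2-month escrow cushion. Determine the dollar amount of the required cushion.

Earthquake insurance = $1,223.64 annually
Special assessment = $255.36 annually
School district tax = $535.20 × 2 = $1,070.40 annually
County property tax = $6,752.28 annually
Municipal property tax = $4,264.08 × 2 = $8,528.16 annually
Annual escrow total = $17,829.84
Per month = $17,829.84 ÷ 12 = $1,485.82
Reserve = 2 × $1,485.82 = $2,971.64

$2,971.64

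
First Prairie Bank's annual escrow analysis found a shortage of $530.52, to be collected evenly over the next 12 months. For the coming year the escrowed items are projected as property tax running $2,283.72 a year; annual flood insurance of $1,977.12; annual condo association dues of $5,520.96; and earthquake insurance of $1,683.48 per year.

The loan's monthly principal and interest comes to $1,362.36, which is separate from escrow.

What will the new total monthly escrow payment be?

Property tax — $2,283.72 per year
Flood insurance — $1,977.12 per year
Condo association dues — $5,520.96 per year
Earthquake insurance — $1,683.48 per year
Annual escrow total = $11,465.28
Base monthly escrow = $11,465.28 / 12 = $955.44
Shortage spread = $530.52 / 12 = $44.21/mo
Adjusted monthly = $955.44 + $44.21 = $999.65

$999.65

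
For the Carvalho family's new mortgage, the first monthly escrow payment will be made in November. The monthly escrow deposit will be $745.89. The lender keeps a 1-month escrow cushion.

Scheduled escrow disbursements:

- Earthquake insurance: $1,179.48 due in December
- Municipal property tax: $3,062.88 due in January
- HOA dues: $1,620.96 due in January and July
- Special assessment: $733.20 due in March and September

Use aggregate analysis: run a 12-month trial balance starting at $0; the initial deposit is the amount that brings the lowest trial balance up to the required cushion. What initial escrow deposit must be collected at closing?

Cushion = 1 × $745.89 = $745.89
Trial balance (start $0, +$745.89 each month, − disbursements):
  Nov: +$745.89 → $745.89
  Dec: +$745.89 − $1,179.48 → $312.30
  Jan: +$745.89 − $4,683.84 → -$3,625.65
  Feb: +$745.89 → -$2,879.76
  Mar: +$745.89 − $733.20 → -$2,867.07
  Apr: +$745.89 → -$2,121.18
  May: +$745.89 → -$1,375.29
  Jun: +$745.89 → -$629.40
  Jul: +$745.89 − $1,620.96 → -$1,504.47
  Aug: +$745.89 → -$758.58
  Sep: +$745.89 − $733.20 → -$745.89
  Oct: +$745.89 → $0.00
Lowest trial balance = -$3,625.65 (Jan)
Initial deposit = cushion − low point = $745.89 − (-$3,625.65) = $4,371.54

$4,371.54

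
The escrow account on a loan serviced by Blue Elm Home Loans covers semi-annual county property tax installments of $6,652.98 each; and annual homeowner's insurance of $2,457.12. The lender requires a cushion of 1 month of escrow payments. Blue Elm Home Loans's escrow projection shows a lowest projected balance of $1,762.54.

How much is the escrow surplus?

$448.95

County property tax — $6,652.98 × 2 = $13,305.96
Homeowner's insurance — $2,457.12
Combined annual = $13,305.96 + $2,457.12 = $15,763.08
Monthly = $15,763.08 / 12 = $1,313.59
Required cushion = 1 × $1,313.59 = $1,313.59
Surplus = $1,762.54 − $1,313.59 = $448.95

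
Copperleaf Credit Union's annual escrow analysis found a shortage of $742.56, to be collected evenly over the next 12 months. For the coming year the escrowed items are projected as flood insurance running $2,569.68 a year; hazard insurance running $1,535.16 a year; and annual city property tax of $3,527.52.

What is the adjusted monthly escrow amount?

$697.91

Flood insurance = $2,569.68 annually
Hazard insurance = $1,535.16 annually
City property tax = $3,527.52 annually
Total annual escrow = $2,569.68 + $1,535.16 + $3,527.52 = $7,632.36
Base monthly escrow = $7,632.36 / 12 = $636.03
Shortage spread = $742.56 / 12 = $61.88/mo
New monthly escrow = $636.03 + $61.88 = $697.91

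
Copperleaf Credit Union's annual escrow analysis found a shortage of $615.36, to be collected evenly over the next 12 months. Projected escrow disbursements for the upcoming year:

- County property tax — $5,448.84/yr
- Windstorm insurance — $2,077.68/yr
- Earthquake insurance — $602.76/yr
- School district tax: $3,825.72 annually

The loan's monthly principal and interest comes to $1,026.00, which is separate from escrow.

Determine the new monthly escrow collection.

$1,047.53

County property tax: $5,448.84 annually
Windstorm insurance: $2,077.68 annually
Earthquake insurance: $602.76 annually
School district tax: $3,825.72 annually
Yearly total = $5,448.84 + $2,077.68 + $602.76 + $3,825.72 = $11,955.00
Per month = $11,955.00 / 12 = $996.25
Shortage spread = $615.36 ÷ 12 = $51.28/mo
Adjusted monthly = $996.25 + $51.28 = $1,047.53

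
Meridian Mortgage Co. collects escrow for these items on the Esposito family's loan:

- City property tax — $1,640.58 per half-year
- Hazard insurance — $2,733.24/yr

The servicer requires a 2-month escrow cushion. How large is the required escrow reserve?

City property tax — $1,640.58 × 2 = $3,281.16 per year
Hazard insurance — $2,733.24 per year
Annual escrow total = $3,281.16 + $2,733.24 = $6,014.40
Base monthly escrow = $6,014.40 / 12 = $501.20
Reserve = 2 × $501.20 = $1,002.40

$1,002.40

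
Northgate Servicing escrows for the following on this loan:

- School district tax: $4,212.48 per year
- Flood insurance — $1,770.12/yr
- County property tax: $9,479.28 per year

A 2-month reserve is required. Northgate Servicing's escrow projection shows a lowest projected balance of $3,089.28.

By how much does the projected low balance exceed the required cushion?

$512.30

School district tax = $4,212.48 per year
Flood insurance = $1,770.12 per year
County property tax = $9,479.28 per year
Annual escrow total = $4,212.48 + $1,770.12 + $9,479.28 = $15,461.88
Base monthly escrow = $15,461.88 / 12 = $1,288.49
Cushion = 2 × $1,288.49 = $2,576.98
Surplus = $3,089.28 − $2,576.98 = $512.30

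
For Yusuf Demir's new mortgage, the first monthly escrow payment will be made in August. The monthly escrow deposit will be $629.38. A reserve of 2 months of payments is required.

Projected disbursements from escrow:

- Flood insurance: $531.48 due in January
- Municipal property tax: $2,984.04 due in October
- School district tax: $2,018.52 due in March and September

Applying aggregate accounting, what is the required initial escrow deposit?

Cushion = 2 × $629.38 = $1,258.76
Trial balance (start $0, +$629.38 each month, − disbursements):
  Aug: +$629.38 → $629.38
  Sep: +$629.38 − $2,018.52 → -$759.76
  Oct: +$629.38 − $2,984.04 → -$3,114.42
  Nov: +$629.38 → -$2,485.04
  Dec: +$629.38 → -$1,855.66
  Jan: +$629.38 − $531.48 → -$1,757.76
  Feb: +$629.38 → -$1,128.38
  Mar: +$629.38 − $2,018.52 → -$2,517.52
  Apr: +$629.38 → -$1,888.14
  May: +$629.38 → -$1,258.76
  Jun: +$629.38 → -$629.38
  Jul: +$629.38 → $0.00
Lowest trial balance = -$3,114.42 (Oct)
Initial deposit = cushion − low point = $1,258.76 − (-$3,114.42) = $4,373.18

$4,373.18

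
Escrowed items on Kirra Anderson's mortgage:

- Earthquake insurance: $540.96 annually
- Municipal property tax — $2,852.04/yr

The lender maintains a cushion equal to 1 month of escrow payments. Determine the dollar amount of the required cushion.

$282.75

Earthquake insurance: $540.96 per year
Municipal property tax: $2,852.04 per year
Total per year = $3,393.00
Per month = $3,393.00 / 12 = $282.75
Reserve = 1 × $282.75 = $282.75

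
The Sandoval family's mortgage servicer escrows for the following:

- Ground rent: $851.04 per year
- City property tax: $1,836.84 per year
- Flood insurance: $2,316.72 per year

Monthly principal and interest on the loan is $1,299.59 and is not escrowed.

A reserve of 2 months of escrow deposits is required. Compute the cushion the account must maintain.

$834.10

Ground rent: $851.04 per year
City property tax: $1,836.84 per year
Flood insurance: $2,316.72 per year
Combined annual = $851.04 + $1,836.84 + $2,316.72 = $5,004.60
Monthly escrow = $5,004.60 / 12 = $417.05
Reserve = 2 × $417.05 = $834.10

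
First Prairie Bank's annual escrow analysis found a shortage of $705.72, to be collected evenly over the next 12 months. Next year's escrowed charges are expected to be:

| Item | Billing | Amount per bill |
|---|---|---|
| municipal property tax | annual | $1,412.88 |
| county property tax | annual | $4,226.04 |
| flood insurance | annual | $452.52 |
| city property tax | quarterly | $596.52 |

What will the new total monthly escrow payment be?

$765.27

Municipal property tax — $1,412.88 annually
County property tax — $4,226.04 annually
Flood insurance — $452.52 annually
City property tax — $596.52 × 4 = $2,386.08 annually
Total per year = $8,477.52
Monthly = $8,477.52 ÷ 12 = $706.46
Monthly shortage recovery: $705.72 / 12 = $58.81
Adjusted monthly = $706.46 + $58.81 = $765.27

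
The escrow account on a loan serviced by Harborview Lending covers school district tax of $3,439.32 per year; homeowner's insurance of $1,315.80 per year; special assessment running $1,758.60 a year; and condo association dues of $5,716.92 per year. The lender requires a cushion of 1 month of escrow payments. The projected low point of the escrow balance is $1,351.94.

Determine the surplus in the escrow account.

School district tax: $3,439.32
Homeowner's insurance: $1,315.80
Special assessment: $1,758.60
Condo association dues: $5,716.92
Combined annual = $3,439.32 + $1,315.80 + $1,758.60 + $5,716.92 = $12,230.64
Monthly = $12,230.64 / 12 = $1,019.22
Required reserve = 1 × $1,019.22 = $1,019.22
Surplus = $1,351.94 − $1,019.22 = $332.72

$332.72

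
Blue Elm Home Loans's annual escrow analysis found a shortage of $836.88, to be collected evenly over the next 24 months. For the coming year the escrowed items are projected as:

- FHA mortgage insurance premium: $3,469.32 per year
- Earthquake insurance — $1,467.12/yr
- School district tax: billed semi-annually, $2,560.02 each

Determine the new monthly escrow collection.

$872.91

FHA mortgage insurance premium = $3,469.32
Earthquake insurance = $1,467.12
School district tax = $2,560.02 × 2 = $5,120.04
Total annual escrow = $3,469.32 + $1,467.12 + $5,120.04 = $10,056.48
Per month = $10,056.48 ÷ 12 = $838.04
Monthly shortage recovery: $836.88 / 24 = $34.87
Adjusted monthly = $838.04 + $34.87 = $872.91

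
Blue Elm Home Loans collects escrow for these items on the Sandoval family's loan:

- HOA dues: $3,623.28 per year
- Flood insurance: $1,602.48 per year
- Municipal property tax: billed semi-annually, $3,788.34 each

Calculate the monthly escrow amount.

HOA dues = $3,623.28
Flood insurance = $1,602.48
Municipal property tax = $3,788.34 × 2 = $7,576.68
Annual escrow total = $12,802.44
Base monthly escrow = $12,802.44 ÷ 12 = $1,066.87

$1,066.87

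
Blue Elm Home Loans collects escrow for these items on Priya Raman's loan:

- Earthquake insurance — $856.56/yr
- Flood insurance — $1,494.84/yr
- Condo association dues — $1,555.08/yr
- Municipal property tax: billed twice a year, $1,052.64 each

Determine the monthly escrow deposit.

Earthquake insurance: $856.56 annually
Flood insurance: $1,494.84 annually
Condo association dues: $1,555.08 annually
Municipal property tax: $1,052.64 × 2 = $2,105.28 annually
Yearly total = $6,011.76
Per month = $6,011.76 / 12 = $500.98

$500.98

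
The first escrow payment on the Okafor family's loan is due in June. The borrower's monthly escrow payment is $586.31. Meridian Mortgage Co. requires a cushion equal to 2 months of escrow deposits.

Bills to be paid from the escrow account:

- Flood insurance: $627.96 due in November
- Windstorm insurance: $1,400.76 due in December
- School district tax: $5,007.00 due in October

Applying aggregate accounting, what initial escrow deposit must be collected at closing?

$4,104.17

Cushion = 2 × $586.31 = $1,172.62
Trial balance (start $0, +$586.31 each month, − disbursements):
  Jun: +$586.31 → $586.31
  Jul: +$586.31 → $1,172.62
  Aug: +$586.31 → $1,758.93
  Sep: +$586.31 → $2,345.24
  Oct: +$586.31 − $5,007.00 → -$2,075.45
  Nov: +$586.31 − $627.96 → -$2,117.10
  Dec: +$586.31 − $1,400.76 → -$2,931.55
  Jan: +$586.31 → -$2,345.24
  Feb: +$586.31 → -$1,758.93
  Mar: +$586.31 → -$1,172.62
  Apr: +$586.31 → -$586.31
  May: +$586.31 → $0.00
Lowest trial balance = -$2,931.55 (Dec)
Initial deposit = cushion − low point = $1,172.62 − (-$2,931.55) = $4,104.17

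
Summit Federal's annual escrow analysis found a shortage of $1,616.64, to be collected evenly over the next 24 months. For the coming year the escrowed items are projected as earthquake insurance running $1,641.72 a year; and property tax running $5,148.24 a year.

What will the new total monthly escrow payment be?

Earthquake insurance = $1,641.72 per year
Property tax = $5,148.24 per year
Total per year = $6,789.96
Monthly escrow = $6,789.96 / 12 = $565.83
Monthly shortage recovery: $1,616.64 / 24 = $67.36
New monthly escrow = $565.83 + $67.36 = $633.19

$633.19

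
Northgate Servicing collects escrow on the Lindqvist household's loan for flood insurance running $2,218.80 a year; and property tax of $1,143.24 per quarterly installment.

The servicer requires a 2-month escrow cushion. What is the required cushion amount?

Flood insurance — $2,218.80 per year
Property tax — $1,143.24 × 4 = $4,572.96 per year
Yearly total = $2,218.80 + $4,572.96 = $6,791.76
Base monthly escrow = $6,791.76 / 12 = $565.98
Cushion = 2 × $565.98 = $1,131.96

$1,131.96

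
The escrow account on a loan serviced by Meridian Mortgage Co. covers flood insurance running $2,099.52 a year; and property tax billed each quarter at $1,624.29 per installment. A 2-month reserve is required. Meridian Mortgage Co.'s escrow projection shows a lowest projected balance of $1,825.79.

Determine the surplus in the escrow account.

Flood insurance = $2,099.52
Property tax = $1,624.29 × 4 = $6,497.16
Total annual escrow = $2,099.52 + $6,497.16 = $8,596.68
Monthly = $8,596.68 / 12 = $716.39
Required cushion = 2 × $716.39 = $1,432.78
Surplus = $1,825.79 − $1,432.78 = $393.01

$393.01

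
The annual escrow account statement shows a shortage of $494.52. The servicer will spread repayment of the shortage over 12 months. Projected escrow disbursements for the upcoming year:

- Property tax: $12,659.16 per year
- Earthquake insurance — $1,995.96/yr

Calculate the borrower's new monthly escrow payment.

Property tax — $12,659.16
Earthquake insurance — $1,995.96
Total per year = $12,659.16 + $1,995.96 = $14,655.12
Per month = $14,655.12 / 12 = $1,221.26
Shortage per month = $494.52 ÷ 12 = $41.21
Adjusted monthly = $1,221.26 + $41.21 = $1,262.47

$1,262.47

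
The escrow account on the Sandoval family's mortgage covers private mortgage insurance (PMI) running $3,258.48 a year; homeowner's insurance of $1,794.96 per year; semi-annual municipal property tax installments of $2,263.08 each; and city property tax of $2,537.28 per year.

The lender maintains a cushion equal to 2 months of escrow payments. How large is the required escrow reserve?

$2,019.48

Private mortgage insurance (PMI) — $3,258.48 per year
Homeowner's insurance — $1,794.96 per year
Municipal property tax — $2,263.08 × 2 = $4,526.16 per year
City property tax — $2,537.28 per year
Yearly total = $3,258.48 + $1,794.96 + $4,526.16 + $2,537.28 = $12,116.88
Per month = $12,116.88 / 12 = $1,009.74
Required cushion = 2 × $1,009.74 = $2,019.48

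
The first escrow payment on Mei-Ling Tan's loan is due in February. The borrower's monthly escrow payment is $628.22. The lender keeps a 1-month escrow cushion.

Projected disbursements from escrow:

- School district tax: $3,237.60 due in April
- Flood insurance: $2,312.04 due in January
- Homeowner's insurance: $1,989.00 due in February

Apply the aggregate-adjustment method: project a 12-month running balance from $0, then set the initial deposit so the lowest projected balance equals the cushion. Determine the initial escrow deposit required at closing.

Cushion = 1 × $628.22 = $628.22
Trial balance (start $0, +$628.22 each month, − disbursements):
  Feb: +$628.22 − $1,989.00 → -$1,360.78
  Mar: +$628.22 → -$732.56
  Apr: +$628.22 − $3,237.60 → -$3,341.94
  May: +$628.22 → -$2,713.72
  Jun: +$628.22 → -$2,085.50
  Jul: +$628.22 → -$1,457.28
  Aug: +$628.22 → -$829.06
  Sep: +$628.22 → -$200.84
  Oct: +$628.22 → $427.38
  Nov: +$628.22 → $1,055.60
  Dec: +$628.22 → $1,683.82
  Jan: +$628.22 − $2,312.04 → $0.00
Lowest trial balance = -$3,341.94 (Apr)
Initial deposit = cushion − low point = $628.22 − (-$3,341.94) = $3,970.16

$3,970.16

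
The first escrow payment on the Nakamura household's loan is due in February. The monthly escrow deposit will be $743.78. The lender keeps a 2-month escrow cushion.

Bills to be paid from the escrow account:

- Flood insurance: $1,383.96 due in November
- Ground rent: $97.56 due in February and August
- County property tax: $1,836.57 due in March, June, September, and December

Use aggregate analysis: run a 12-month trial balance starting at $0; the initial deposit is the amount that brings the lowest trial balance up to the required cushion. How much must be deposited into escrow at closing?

$2,231.34

Cushion = 2 × $743.78 = $1,487.56
Trial balance (start $0, +$743.78 each month, − disbursements):
  Feb: +$743.78 − $97.56 → $646.22
  Mar: +$743.78 − $1,836.57 → -$446.57
  Apr: +$743.78 → $297.21
  May: +$743.78 → $1,040.99
  Jun: +$743.78 − $1,836.57 → -$51.80
  Jul: +$743.78 → $691.98
  Aug: +$743.78 − $97.56 → $1,338.20
  Sep: +$743.78 − $1,836.57 → $245.41
  Oct: +$743.78 → $989.19
  Nov: +$743.78 − $1,383.96 → $349.01
  Dec: +$743.78 − $1,836.57 → -$743.78
  Jan: +$743.78 → $0.00
Lowest trial balance = -$743.78 (Dec)
Initial deposit = cushion − low point = $1,487.56 − (-$743.78) = $2,231.34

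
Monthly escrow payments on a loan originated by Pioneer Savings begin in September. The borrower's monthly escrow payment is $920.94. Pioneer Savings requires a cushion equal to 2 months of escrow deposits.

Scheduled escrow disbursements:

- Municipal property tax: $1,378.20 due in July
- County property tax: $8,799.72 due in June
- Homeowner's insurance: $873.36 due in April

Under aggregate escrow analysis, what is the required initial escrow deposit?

Cushion = 2 × $920.94 = $1,841.88
Trial balance (start $0, +$920.94 each month, − disbursements):
  Sep: +$920.94 → $920.94
  Oct: +$920.94 → $1,841.88
  Nov: +$920.94 → $2,762.82
  Dec: +$920.94 → $3,683.76
  Jan: +$920.94 → $4,604.70
  Feb: +$920.94 → $5,525.64
  Mar: +$920.94 → $6,446.58
  Apr: +$920.94 − $873.36 → $6,494.16
  May: +$920.94 → $7,415.10
  Jun: +$920.94 − $8,799.72 → -$463.68
  Jul: +$920.94 − $1,378.20 → -$920.94
  Aug: +$920.94 → $0.00
Lowest trial balance = -$920.94 (Jul)
Initial deposit = cushion − low point = $1,841.88 − (-$920.94) = $2,762.82

$2,762.82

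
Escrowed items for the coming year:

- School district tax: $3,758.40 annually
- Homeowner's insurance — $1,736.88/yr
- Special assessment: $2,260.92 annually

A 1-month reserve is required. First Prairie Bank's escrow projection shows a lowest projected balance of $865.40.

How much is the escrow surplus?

$219.05

School district tax = $3,758.40
Homeowner's insurance = $1,736.88
Special assessment = $2,260.92
Annual escrow total = $7,756.20
Monthly = $7,756.20 ÷ 12 = $646.35
Cushion = 1 × $646.35 = $646.35
Surplus = $865.40 − $646.35 = $219.05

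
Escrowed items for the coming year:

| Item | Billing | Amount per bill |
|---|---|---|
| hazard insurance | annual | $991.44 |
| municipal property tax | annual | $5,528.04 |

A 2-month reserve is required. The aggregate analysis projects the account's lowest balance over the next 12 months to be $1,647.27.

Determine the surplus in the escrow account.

$560.69

Hazard insurance = $991.44 annually
Municipal property tax = $5,528.04 annually
Annual escrow total = $991.44 + $5,528.04 = $6,519.48
Base monthly escrow = $6,519.48 / 12 = $543.29
Cushion = 2 × $543.29 = $1,086.58
Excess over cushion: $1,647.27 − $1,086.58 = $560.69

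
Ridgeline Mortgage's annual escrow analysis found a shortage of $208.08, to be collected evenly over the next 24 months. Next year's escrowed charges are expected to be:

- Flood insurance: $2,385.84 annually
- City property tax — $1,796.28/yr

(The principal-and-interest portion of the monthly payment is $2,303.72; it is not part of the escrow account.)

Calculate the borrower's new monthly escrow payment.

Flood insurance = $2,385.84/yr
City property tax = $1,796.28/yr
Total annual escrow = $2,385.84 + $1,796.28 = $4,182.12
Per month = $4,182.12 ÷ 12 = $348.51
Shortage per month = $208.08 ÷ 24 = $8.67
Adjusted monthly = $348.51 + $8.67 = $357.18

$357.18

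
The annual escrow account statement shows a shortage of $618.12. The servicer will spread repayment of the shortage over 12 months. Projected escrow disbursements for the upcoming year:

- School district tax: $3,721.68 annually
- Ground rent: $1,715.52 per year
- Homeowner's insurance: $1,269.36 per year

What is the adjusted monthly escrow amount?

$610.39

School district tax: $3,721.68 annually
Ground rent: $1,715.52 annually
Homeowner's insurance: $1,269.36 annually
Total annual escrow = $3,721.68 + $1,715.52 + $1,269.36 = $6,706.56
Per month = $6,706.56 / 12 = $558.88
Shortage spread = $618.12 ÷ 12 = $51.51/mo
Adjusted monthly = $558.88 + $51.51 = $610.39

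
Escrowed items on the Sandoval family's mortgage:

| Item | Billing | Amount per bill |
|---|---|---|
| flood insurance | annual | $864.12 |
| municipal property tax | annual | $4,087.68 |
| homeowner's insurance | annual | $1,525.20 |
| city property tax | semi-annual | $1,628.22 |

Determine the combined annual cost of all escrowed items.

$9,733.44

Flood insurance = $864.12 per year
Municipal property tax = $4,087.68 per year
Homeowner's insurance = $1,525.20 per year
City property tax = $1,628.22 × 2 = $3,256.44 per year
Annual escrow total = $864.12 + $4,087.68 + $1,525.20 + $3,256.44 = $9,733.44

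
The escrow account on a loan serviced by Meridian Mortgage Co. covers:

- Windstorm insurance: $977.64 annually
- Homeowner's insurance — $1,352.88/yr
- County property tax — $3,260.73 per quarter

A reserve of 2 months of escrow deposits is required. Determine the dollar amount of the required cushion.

$2,562.24

Windstorm insurance: $977.64/yr
Homeowner's insurance: $1,352.88/yr
County property tax: $3,260.73 × 4 = $13,042.92/yr
Total per year = $15,373.44
Monthly = $15,373.44 ÷ 12 = $1,281.12
Reserve = 2 × $1,281.12 = $2,562.24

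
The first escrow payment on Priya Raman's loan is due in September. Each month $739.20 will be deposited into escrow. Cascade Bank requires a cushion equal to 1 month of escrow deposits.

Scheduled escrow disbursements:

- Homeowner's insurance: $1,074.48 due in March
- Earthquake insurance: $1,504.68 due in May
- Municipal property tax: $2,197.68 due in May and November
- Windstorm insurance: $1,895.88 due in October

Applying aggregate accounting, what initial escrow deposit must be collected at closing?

$2,956.80

Cushion = 1 × $739.20 = $739.20
Trial balance (start $0, +$739.20 each month, − disbursements):
  Sep: +$739.20 → $739.20
  Oct: +$739.20 − $1,895.88 → -$417.48
  Nov: +$739.20 − $2,197.68 → -$1,875.96
  Dec: +$739.20 → -$1,136.76
  Jan: +$739.20 → -$397.56
  Feb: +$739.20 → $341.64
  Mar: +$739.20 − $1,074.48 → $6.36
  Apr: +$739.20 → $745.56
  May: +$739.20 − $3,702.36 → -$2,217.60
  Jun: +$739.20 → -$1,478.40
  Jul: +$739.20 → -$739.20
  Aug: +$739.20 → $0.00
Lowest trial balance = -$2,217.60 (May)
Initial deposit = cushion − low point = $739.20 − (-$2,217.60) = $2,956.80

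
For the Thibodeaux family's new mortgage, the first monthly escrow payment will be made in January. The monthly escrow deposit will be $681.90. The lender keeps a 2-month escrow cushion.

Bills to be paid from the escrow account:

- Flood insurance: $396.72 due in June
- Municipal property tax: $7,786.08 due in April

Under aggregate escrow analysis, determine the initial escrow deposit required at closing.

$6,422.28

Cushion = 2 × $681.90 = $1,363.80
Trial balance (start $0, +$681.90 each month, − disbursements):
  Jan: +$681.90 → $681.90
  Feb: +$681.90 → $1,363.80
  Mar: +$681.90 → $2,045.70
  Apr: +$681.90 − $7,786.08 → -$5,058.48
  May: +$681.90 → -$4,376.58
  Jun: +$681.90 − $396.72 → -$4,091.40
  Jul: +$681.90 → -$3,409.50
  Aug: +$681.90 → -$2,727.60
  Sep: +$681.90 → -$2,045.70
  Oct: +$681.90 → -$1,363.80
  Nov: +$681.90 → -$681.90
  Dec: +$681.90 → $0.00
Lowest trial balance = -$5,058.48 (Apr)
Initial deposit = cushion − low point = $1,363.80 − (-$5,058.48) = $6,422.28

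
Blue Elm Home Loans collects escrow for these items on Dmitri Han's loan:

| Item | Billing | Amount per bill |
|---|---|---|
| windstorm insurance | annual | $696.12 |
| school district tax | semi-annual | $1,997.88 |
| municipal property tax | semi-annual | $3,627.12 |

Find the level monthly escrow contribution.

Windstorm insurance — $696.12
School district tax — $1,997.88 × 2 = $3,995.76
Municipal property tax — $3,627.12 × 2 = $7,254.24
Annual escrow total = $11,946.12
Per month = $11,946.12 / 12 = $995.51

$995.51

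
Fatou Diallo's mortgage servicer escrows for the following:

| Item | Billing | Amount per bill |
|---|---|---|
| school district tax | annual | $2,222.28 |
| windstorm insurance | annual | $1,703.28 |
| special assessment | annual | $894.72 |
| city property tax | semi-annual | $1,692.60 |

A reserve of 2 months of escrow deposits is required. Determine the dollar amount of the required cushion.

School district tax: $2,222.28
Windstorm insurance: $1,703.28
Special assessment: $894.72
City property tax: $1,692.60 × 2 = $3,385.20
Annual escrow total = $2,222.28 + $1,703.28 + $894.72 + $3,385.20 = $8,205.48
Base monthly escrow = $8,205.48 ÷ 12 = $683.79
Cushion = 2 × $683.79 = $1,367.58

$1,367.58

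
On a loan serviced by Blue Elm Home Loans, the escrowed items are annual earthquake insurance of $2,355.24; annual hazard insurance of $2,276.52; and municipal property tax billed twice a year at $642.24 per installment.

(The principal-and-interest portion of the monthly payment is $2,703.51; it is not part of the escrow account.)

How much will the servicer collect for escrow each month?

$493.02

Earthquake insurance: $2,355.24 annually
Hazard insurance: $2,276.52 annually
Municipal property tax: $642.24 × 2 = $1,284.48 annually
Combined annual = $2,355.24 + $2,276.52 + $1,284.48 = $5,916.24
Monthly = $5,916.24 ÷ 12 = $493.02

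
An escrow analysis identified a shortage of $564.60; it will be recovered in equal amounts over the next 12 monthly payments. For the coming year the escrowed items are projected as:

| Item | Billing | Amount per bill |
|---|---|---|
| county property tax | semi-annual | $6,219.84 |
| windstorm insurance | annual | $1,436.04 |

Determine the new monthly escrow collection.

$1,203.36

County property tax = $6,219.84 × 2 = $12,439.68
Windstorm insurance = $1,436.04
Total per year = $13,875.72
Per month = $13,875.72 / 12 = $1,156.31
Monthly shortage recovery: $564.60 ÷ 12 = $47.05
New monthly escrow = $1,156.31 + $47.05 = $1,203.36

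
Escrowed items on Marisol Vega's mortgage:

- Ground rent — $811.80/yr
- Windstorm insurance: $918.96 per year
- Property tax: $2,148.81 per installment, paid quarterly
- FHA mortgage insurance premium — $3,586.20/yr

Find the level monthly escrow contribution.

Ground rent = $811.80 per year
Windstorm insurance = $918.96 per year
Property tax = $2,148.81 × 4 = $8,595.24 per year
FHA mortgage insurance premium = $3,586.20 per year
Total per year = $811.80 + $918.96 + $8,595.24 + $3,586.20 = $13,912.20
Per month = $13,912.20 ÷ 12 = $1,159.35

$1,159.35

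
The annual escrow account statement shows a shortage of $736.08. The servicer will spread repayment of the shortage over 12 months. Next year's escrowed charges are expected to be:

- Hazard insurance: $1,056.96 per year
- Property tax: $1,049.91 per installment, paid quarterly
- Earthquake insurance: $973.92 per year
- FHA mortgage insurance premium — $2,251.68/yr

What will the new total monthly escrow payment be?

$768.19

Hazard insurance — $1,056.96
Property tax — $1,049.91 × 4 = $4,199.64
Earthquake insurance — $973.92
FHA mortgage insurance premium — $2,251.68
Combined annual = $1,056.96 + $4,199.64 + $973.92 + $2,251.68 = $8,482.20
Per month = $8,482.20 ÷ 12 = $706.85
Shortage per month = $736.08 / 12 = $61.34
Adjusted monthly = $706.85 + $61.34 = $768.19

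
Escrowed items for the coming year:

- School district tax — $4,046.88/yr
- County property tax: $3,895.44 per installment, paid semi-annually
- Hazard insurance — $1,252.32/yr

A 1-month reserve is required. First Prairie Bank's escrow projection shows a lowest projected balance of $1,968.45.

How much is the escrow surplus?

School district tax = $4,046.88/yr
County property tax = $3,895.44 × 2 = $7,790.88/yr
Hazard insurance = $1,252.32/yr
Combined annual = $4,046.88 + $7,790.88 + $1,252.32 = $13,090.08
Base monthly escrow = $13,090.08 ÷ 12 = $1,090.84
Required reserve = 1 × $1,090.84 = $1,090.84
Excess over cushion: $1,968.45 − $1,090.84 = $877.61

$877.61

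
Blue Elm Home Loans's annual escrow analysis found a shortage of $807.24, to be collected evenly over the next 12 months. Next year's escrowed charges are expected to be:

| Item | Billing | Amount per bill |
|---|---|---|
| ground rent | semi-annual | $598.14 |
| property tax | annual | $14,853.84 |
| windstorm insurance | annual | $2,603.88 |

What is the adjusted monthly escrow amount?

Ground rent: $598.14 × 2 = $1,196.28
Property tax: $14,853.84
Windstorm insurance: $2,603.88
Yearly total = $1,196.28 + $14,853.84 + $2,603.88 = $18,654.00
Monthly = $18,654.00 / 12 = $1,554.50
Shortage spread = $807.24 ÷ 12 = $67.27/mo
Adjusted monthly = $1,554.50 + $67.27 = $1,621.77

$1,621.77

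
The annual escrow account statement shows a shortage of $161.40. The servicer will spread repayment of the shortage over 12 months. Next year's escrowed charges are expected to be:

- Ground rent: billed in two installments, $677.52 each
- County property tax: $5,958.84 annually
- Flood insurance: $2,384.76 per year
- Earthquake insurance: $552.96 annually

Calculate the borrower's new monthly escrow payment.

$867.75

Ground rent: $677.52 × 2 = $1,355.04
County property tax: $5,958.84
Flood insurance: $2,384.76
Earthquake insurance: $552.96
Total annual escrow = $10,251.60
Base monthly escrow = $10,251.60 ÷ 12 = $854.30
Monthly shortage recovery: $161.40 / 12 = $13.45
New monthly escrow = $854.30 + $13.45 = $867.75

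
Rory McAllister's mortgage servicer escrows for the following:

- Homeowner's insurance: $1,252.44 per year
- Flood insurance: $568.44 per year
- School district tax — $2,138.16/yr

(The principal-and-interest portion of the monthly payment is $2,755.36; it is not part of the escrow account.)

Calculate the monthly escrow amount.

$329.92

Homeowner's insurance — $1,252.44 per year
Flood insurance — $568.44 per year
School district tax — $2,138.16 per year
Total annual escrow = $1,252.44 + $568.44 + $2,138.16 = $3,959.04
Base monthly escrow = $3,959.04 ÷ 12 = $329.92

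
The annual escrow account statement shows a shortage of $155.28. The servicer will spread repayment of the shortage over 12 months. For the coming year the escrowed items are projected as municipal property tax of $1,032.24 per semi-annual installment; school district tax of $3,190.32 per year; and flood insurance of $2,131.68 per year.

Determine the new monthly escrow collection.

$628.48

Municipal property tax = $1,032.24 × 2 = $2,064.48
School district tax = $3,190.32
Flood insurance = $2,131.68
Yearly total = $2,064.48 + $3,190.32 + $2,131.68 = $7,386.48
Base monthly escrow = $7,386.48 ÷ 12 = $615.54
Shortage spread = $155.28 ÷ 12 = $12.94/mo
Adjusted monthly = $615.54 + $12.94 = $628.48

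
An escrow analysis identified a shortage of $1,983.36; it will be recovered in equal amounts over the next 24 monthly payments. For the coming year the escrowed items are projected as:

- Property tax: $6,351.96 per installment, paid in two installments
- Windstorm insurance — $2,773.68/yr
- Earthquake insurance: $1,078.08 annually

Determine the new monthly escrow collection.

Property tax: $6,351.96 × 2 = $12,703.92 annually
Windstorm insurance: $2,773.68 annually
Earthquake insurance: $1,078.08 annually
Annual escrow total = $12,703.92 + $2,773.68 + $1,078.08 = $16,555.68
Base monthly escrow = $16,555.68 / 12 = $1,379.64
Shortage spread = $1,983.36 ÷ 24 = $82.64/mo
Adjusted monthly = $1,379.64 + $82.64 = $1,462.28

$1,462.28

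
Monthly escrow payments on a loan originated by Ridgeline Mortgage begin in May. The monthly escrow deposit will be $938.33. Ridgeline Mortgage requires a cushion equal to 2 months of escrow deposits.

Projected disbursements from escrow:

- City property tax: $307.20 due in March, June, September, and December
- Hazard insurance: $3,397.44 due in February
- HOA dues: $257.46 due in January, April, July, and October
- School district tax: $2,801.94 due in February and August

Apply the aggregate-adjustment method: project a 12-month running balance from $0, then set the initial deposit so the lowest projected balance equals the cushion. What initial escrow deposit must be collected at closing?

Cushion = 2 × $938.33 = $1,876.66
Trial balance (start $0, +$938.33 each month, − disbursements):
  May: +$938.33 → $938.33
  Jun: +$938.33 − $307.20 → $1,569.46
  Jul: +$938.33 − $257.46 → $2,250.33
  Aug: +$938.33 − $2,801.94 → $386.72
  Sep: +$938.33 − $307.20 → $1,017.85
  Oct: +$938.33 − $257.46 → $1,698.72
  Nov: +$938.33 → $2,637.05
  Dec: +$938.33 − $307.20 → $3,268.18
  Jan: +$938.33 − $257.46 → $3,949.05
  Feb: +$938.33 − $6,199.38 → -$1,312.00
  Mar: +$938.33 − $307.20 → -$680.87
  Apr: +$938.33 − $257.46 → $0.00
Lowest trial balance = -$1,312.00 (Feb)
Initial deposit = cushion − low point = $1,876.66 − (-$1,312.00) = $3,188.66

$3,188.66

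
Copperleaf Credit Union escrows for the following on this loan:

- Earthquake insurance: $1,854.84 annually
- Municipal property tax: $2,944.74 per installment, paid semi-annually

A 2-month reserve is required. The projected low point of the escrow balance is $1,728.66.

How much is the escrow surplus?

Earthquake insurance — $1,854.84 annually
Municipal property tax — $2,944.74 × 2 = $5,889.48 annually
Yearly total = $1,854.84 + $5,889.48 = $7,744.32
Base monthly escrow = $7,744.32 / 12 = $645.36
Cushion = 2 × $645.36 = $1,290.72
Surplus = $1,728.66 − $1,290.72 = $437.94

$437.94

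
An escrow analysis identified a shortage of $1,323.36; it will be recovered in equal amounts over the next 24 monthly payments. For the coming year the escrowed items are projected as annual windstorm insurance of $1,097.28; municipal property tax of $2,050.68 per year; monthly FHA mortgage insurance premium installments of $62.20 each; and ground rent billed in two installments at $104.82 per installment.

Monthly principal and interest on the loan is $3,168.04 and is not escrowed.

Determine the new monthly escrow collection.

$397.14

Windstorm insurance: $1,097.28/yr
Municipal property tax: $2,050.68/yr
FHA mortgage insurance premium: $62.20 × 12 = $746.40/yr
Ground rent: $104.82 × 2 = $209.64/yr
Total per year = $4,104.00
Base monthly escrow = $4,104.00 / 12 = $342.00
Shortage spread = $1,323.36 ÷ 24 = $55.14/mo
New monthly escrow = $342.00 + $55.14 = $397.14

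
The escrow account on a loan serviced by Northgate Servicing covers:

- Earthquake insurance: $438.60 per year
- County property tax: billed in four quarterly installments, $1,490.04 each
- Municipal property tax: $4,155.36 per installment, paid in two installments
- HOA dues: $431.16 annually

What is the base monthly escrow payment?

$1,261.72

Earthquake insurance = $438.60
County property tax = $1,490.04 × 4 = $5,960.16
Municipal property tax = $4,155.36 × 2 = $8,310.72
HOA dues = $431.16
Total annual escrow = $438.60 + $5,960.16 + $8,310.72 + $431.16 = $15,140.64
Monthly = $15,140.64 ÷ 12 = $1,261.72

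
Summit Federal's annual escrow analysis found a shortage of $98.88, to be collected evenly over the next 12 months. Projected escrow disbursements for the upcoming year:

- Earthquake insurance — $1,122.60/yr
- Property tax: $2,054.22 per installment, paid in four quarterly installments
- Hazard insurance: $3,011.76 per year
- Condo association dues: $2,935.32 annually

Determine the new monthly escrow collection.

$1,282.12

Earthquake insurance: $1,122.60 annually
Property tax: $2,054.22 × 4 = $8,216.88 annually
Hazard insurance: $3,011.76 annually
Condo association dues: $2,935.32 annually
Total per year = $1,122.60 + $8,216.88 + $3,011.76 + $2,935.32 = $15,286.56
Per month = $15,286.56 ÷ 12 = $1,273.88
Shortage spread = $98.88 ÷ 12 = $8.24/mo
Adjusted monthly = $1,273.88 + $8.24 = $1,282.12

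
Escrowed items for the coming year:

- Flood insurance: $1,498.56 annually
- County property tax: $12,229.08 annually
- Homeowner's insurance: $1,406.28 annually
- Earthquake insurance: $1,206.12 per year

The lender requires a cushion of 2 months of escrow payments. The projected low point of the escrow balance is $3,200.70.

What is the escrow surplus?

Flood insurance: $1,498.56 annually
County property tax: $12,229.08 annually
Homeowner's insurance: $1,406.28 annually
Earthquake insurance: $1,206.12 annually
Total per year = $16,340.04
Per month = $16,340.04 ÷ 12 = $1,361.67
Cushion = 2 × $1,361.67 = $2,723.34
Excess over cushion: $3,200.70 − $2,723.34 = $477.36

$477.36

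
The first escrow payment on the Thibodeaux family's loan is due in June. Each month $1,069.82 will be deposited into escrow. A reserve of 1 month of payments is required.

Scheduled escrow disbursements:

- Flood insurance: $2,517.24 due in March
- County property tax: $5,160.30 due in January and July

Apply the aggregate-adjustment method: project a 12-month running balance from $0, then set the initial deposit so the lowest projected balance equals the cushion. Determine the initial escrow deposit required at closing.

Cushion = 1 × $1,069.82 = $1,069.82
Trial balance (start $0, +$1,069.82 each month, − disbursements):
  Jun: +$1,069.82 → $1,069.82
  Jul: +$1,069.82 − $5,160.30 → -$3,020.66
  Aug: +$1,069.82 → -$1,950.84
  Sep: +$1,069.82 → -$881.02
  Oct: +$1,069.82 → $188.80
  Nov: +$1,069.82 → $1,258.62
  Dec: +$1,069.82 → $2,328.44
  Jan: +$1,069.82 − $5,160.30 → -$1,762.04
  Feb: +$1,069.82 → -$692.22
  Mar: +$1,069.82 − $2,517.24 → -$2,139.64
  Apr: +$1,069.82 → -$1,069.82
  May: +$1,069.82 → $0.00
Lowest trial balance = -$3,020.66 (Jul)
Initial deposit = cushion − low point = $1,069.82 − (-$3,020.66) = $4,090.48

$4,090.48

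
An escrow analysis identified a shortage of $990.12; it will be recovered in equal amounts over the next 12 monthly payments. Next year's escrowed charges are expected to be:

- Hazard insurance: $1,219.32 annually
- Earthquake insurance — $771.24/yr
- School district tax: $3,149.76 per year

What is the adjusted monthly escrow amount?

Hazard insurance: $1,219.32/yr
Earthquake insurance: $771.24/yr
School district tax: $3,149.76/yr
Combined annual = $1,219.32 + $771.24 + $3,149.76 = $5,140.32
Monthly escrow = $5,140.32 / 12 = $428.36
Shortage per month = $990.12 ÷ 12 = $82.51
New monthly escrow = $428.36 + $82.51 = $510.87

$510.87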